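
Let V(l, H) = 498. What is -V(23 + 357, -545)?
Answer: -498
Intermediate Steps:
-V(23 + 357, -545) = -1*498 = -498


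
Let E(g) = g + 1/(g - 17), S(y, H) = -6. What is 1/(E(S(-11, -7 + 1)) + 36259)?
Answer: 23/833818 ≈ 2.7584e-5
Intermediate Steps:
E(g) = g + 1/(-17 + g)
1/(E(S(-11, -7 + 1)) + 36259) = 1/((1 + (-6)**2 - 17*(-6))/(-17 - 6) + 36259) = 1/((1 + 36 + 102)/(-23) + 36259) = 1/(-1/23*139 + 36259) = 1/(-139/23 + 36259) = 1/(833818/23) = 23/833818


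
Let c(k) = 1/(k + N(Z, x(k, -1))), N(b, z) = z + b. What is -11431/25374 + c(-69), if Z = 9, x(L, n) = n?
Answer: -722665/1547814 ≈ -0.46689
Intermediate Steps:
N(b, z) = b + z
c(k) = 1/(8 + k) (c(k) = 1/(k + (9 - 1)) = 1/(k + 8) = 1/(8 + k))
-11431/25374 + c(-69) = -11431/25374 + 1/(8 - 69) = -11431*1/25374 + 1/(-61) = -11431/25374 - 1/61 = -722665/1547814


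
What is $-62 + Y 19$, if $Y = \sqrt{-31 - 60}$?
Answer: $-62 + 19 i \sqrt{91} \approx -62.0 + 181.25 i$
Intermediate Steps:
$Y = i \sqrt{91}$ ($Y = \sqrt{-91} = i \sqrt{91} \approx 9.5394 i$)
$-62 + Y 19 = -62 + i \sqrt{91} \cdot 19 = -62 + 19 i \sqrt{91}$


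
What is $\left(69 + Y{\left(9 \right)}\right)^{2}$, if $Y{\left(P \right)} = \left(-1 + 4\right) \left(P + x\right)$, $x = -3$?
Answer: $7569$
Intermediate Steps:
$Y{\left(P \right)} = -9 + 3 P$ ($Y{\left(P \right)} = \left(-1 + 4\right) \left(P - 3\right) = 3 \left(-3 + P\right) = -9 + 3 P$)
$\left(69 + Y{\left(9 \right)}\right)^{2} = \left(69 + \left(-9 + 3 \cdot 9\right)\right)^{2} = \left(69 + \left(-9 + 27\right)\right)^{2} = \left(69 + 18\right)^{2} = 87^{2} = 7569$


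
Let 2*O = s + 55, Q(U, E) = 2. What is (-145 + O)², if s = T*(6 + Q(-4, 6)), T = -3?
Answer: 67081/4 ≈ 16770.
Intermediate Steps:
s = -24 (s = -3*(6 + 2) = -3*8 = -24)
O = 31/2 (O = (-24 + 55)/2 = (½)*31 = 31/2 ≈ 15.500)
(-145 + O)² = (-145 + 31/2)² = (-259/2)² = 67081/4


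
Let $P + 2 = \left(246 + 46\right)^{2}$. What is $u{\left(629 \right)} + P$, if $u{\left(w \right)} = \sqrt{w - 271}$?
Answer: $85262 + \sqrt{358} \approx 85281.0$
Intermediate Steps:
$P = 85262$ ($P = -2 + \left(246 + 46\right)^{2} = -2 + 292^{2} = -2 + 85264 = 85262$)
$u{\left(w \right)} = \sqrt{-271 + w}$
$u{\left(629 \right)} + P = \sqrt{-271 + 629} + 85262 = \sqrt{358} + 85262 = 85262 + \sqrt{358}$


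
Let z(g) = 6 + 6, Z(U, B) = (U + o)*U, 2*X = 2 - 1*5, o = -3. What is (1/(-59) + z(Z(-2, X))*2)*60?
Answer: 84900/59 ≈ 1439.0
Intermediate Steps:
X = -3/2 (X = (2 - 1*5)/2 = (2 - 5)/2 = (½)*(-3) = -3/2 ≈ -1.5000)
Z(U, B) = U*(-3 + U) (Z(U, B) = (U - 3)*U = (-3 + U)*U = U*(-3 + U))
z(g) = 12
(1/(-59) + z(Z(-2, X))*2)*60 = (1/(-59) + 12*2)*60 = (-1/59 + 24)*60 = (1415/59)*60 = 84900/59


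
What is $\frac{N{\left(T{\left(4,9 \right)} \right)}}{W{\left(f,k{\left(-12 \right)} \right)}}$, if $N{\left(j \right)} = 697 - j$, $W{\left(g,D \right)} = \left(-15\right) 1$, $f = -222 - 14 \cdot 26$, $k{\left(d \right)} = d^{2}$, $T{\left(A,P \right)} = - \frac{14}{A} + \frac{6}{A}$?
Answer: $- \frac{233}{5} \approx -46.6$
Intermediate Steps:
$T{\left(A,P \right)} = - \frac{8}{A}$
$f = -586$ ($f = -222 - 364 = -586$)
$W{\left(g,D \right)} = -15$
$\frac{N{\left(T{\left(4,9 \right)} \right)}}{W{\left(f,k{\left(-12 \right)} \right)}} = \frac{697 - - \frac{8}{4}}{-15} = \left(697 - \left(-8\right) \frac{1}{4}\right) \left(- \frac{1}{15}\right) = \left(697 - -2\right) \left(- \frac{1}{15}\right) = \left(697 + 2\right) \left(- \frac{1}{15}\right) = 699 \left(- \frac{1}{15}\right) = - \frac{233}{5}$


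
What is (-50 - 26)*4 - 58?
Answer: -362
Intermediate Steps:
(-50 - 26)*4 - 58 = -76*4 - 58 = -304 - 58 = -362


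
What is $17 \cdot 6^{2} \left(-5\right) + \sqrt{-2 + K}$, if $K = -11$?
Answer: $-3060 + i \sqrt{13} \approx -3060.0 + 3.6056 i$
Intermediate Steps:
$17 \cdot 6^{2} \left(-5\right) + \sqrt{-2 + K} = 17 \cdot 6^{2} \left(-5\right) + \sqrt{-2 - 11} = 17 \cdot 36 \left(-5\right) + \sqrt{-13} = 17 \left(-180\right) + i \sqrt{13} = -3060 + i \sqrt{13}$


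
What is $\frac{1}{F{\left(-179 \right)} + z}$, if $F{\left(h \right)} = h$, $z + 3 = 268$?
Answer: $\frac{1}{86} \approx 0.011628$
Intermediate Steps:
$z = 265$ ($z = -3 + 268 = 265$)
$\frac{1}{F{\left(-179 \right)} + z} = \frac{1}{-179 + 265} = \frac{1}{86}$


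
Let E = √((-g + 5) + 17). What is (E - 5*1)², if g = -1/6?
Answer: (30 - √798)²/36 ≈ 0.085177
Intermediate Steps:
g = -⅙ (g = -1*⅙ = -⅙ ≈ -0.16667)
E = √798/6 (E = √((-1*(-⅙) + 5) + 17) = √((⅙ + 5) + 17) = √(31/6 + 17) = √(133/6) = √798/6 ≈ 4.7081)
(E - 5*1)² = (√798/6 - 5*1)² = (√798/6 - 5)² = (-5 + √798/6)²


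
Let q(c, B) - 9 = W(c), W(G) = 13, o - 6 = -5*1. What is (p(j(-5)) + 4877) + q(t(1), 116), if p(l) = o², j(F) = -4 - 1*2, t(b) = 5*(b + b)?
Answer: 4900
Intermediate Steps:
o = 1 (o = 6 - 5*1 = 6 - 5 = 1)
t(b) = 10*b (t(b) = 5*(2*b) = 10*b)
q(c, B) = 22 (q(c, B) = 9 + 13 = 22)
j(F) = -6 (j(F) = -4 - 2 = -6)
p(l) = 1 (p(l) = 1² = 1)
(p(j(-5)) + 4877) + q(t(1), 116) = (1 + 4877) + 22 = 4878 + 22 = 4900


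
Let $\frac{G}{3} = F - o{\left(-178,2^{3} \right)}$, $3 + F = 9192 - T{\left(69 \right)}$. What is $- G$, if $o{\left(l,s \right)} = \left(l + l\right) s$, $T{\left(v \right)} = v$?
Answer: $-35904$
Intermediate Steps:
$F = 9120$ ($F = -3 + \left(9192 - 69\right) = -3 + 9123 = 9120$)
$o{\left(l,s \right)} = 2 l s$
$G = 35904$ ($G = 3 \left(9120 - 2 \left(-178\right) 2^{3}\right) = 3 \left(9120 - 2 \left(-178\right) 8\right) = 3 \left(9120 - -2848\right) = 3 \left(9120 + 2848\right) = 3 \cdot 11968 = 35904$)
$- G = \left(-1\right) 35904 = -35904$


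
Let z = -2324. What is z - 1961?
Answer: -4285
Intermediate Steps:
z - 1961 = -2324 - 1961 = -4285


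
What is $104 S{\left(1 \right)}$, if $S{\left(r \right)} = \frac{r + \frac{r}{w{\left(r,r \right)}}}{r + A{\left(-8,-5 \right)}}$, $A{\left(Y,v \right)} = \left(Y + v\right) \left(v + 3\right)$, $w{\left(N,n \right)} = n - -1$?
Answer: $\frac{52}{9} \approx 5.7778$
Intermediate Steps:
$w{\left(N,n \right)} = 1 + n$ ($w{\left(N,n \right)} = n + 1 = 1 + n$)
$A{\left(Y,v \right)} = \left(3 + v\right) \left(Y + v\right)$ ($A{\left(Y,v \right)} = \left(Y + v\right) \left(3 + v\right) = \left(3 + v\right) \left(Y + v\right)$)
$S{\left(r \right)} = \frac{r + \frac{r}{1 + r}}{26 + r}$ ($S{\left(r \right)} = \frac{r + \frac{r}{1 + r}}{r + \left(\left(-5\right)^{2} + 3 \left(-8\right) + 3 \left(-5\right) - -40\right)} = \frac{r + \frac{r}{1 + r}}{r + \left(25 - 24 - 15 + 40\right)} = \frac{r + \frac{r}{1 + r}}{r + 26} = \frac{r + \frac{r}{1 + r}}{26 + r}$)
$104 S{\left(1 \right)} = 104 \cdot 1 \frac{1}{1 + 1} \frac{1}{26 + 1} \left(2 + 1\right) = 104 \cdot 1 \cdot \frac{1}{2} \cdot \frac{1}{27} \cdot 3 = 104 \cdot \frac{1}{18} = \frac{52}{9}$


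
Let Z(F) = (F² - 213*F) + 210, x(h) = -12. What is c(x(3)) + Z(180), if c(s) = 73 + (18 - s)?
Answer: -5627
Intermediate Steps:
Z(F) = 210 + F² - 213*F
c(s) = 91 - s
c(x(3)) + Z(180) = (91 - 1*(-12)) + (210 + 180² - 213*180) = (91 + 12) + (210 + 32400 - 38340) = 103 - 5730 = -5627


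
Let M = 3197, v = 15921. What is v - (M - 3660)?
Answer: 16384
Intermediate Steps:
v - (M - 3660) = 15921 - (3197 - 3660) = 15921 - 1*(-463) = 15921 + 463 = 16384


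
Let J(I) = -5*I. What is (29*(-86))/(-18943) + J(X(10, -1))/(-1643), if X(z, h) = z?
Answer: 5044792/31123349 ≈ 0.16209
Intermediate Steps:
(29*(-86))/(-18943) + J(X(10, -1))/(-1643) = (29*(-86))/(-18943) - 5*10/(-1643) = -2494*(-1/18943) - 50*(-1/1643) = 2494/18943 + 50/1643 = 5044792/31123349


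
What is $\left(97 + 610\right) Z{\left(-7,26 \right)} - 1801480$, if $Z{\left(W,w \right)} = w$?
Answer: $-1783098$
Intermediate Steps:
$\left(97 + 610\right) Z{\left(-7,26 \right)} - 1801480 = \left(97 + 610\right) 26 - 1801480 = 707 \cdot 26 - 1801480 = 18382 - 1801480 = -1783098$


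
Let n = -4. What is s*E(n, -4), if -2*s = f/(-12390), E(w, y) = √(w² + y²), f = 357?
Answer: 17*√2/295 ≈ 0.081497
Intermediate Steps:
s = 17/1180 (s = -357/(2*(-12390)) = -357*(-1)/(2*12390) = -½*(-17/590) = 17/1180 ≈ 0.014407)
s*E(n, -4) = 17*√((-4)² + (-4)²)/1180 = 17*√(16 + 16)/1180 = 17*√32/1180 = 17*(4*√2)/1180 = 17*√2/295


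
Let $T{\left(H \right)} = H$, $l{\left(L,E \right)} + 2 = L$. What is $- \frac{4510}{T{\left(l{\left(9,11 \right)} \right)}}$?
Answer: $- \frac{4510}{7} \approx -644.29$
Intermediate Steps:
$l{\left(L,E \right)} = -2 + L$
$- \frac{4510}{T{\left(l{\left(9,11 \right)} \right)}} = - \frac{4510}{-2 + 9} = - \frac{4510}{7}$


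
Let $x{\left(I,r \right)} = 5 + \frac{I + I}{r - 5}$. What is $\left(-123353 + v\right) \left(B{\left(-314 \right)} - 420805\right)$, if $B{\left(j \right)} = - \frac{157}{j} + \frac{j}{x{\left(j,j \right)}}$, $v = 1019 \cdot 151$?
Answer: $- \frac{9516400048954}{741} \approx -1.2843 \cdot 10^{10}$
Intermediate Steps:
$v = 153869$
$x{\left(I,r \right)} = 5 + \frac{2 I}{-5 + r}$
$B{\left(j \right)} = - \frac{157}{j} + \frac{j \left(-5 + j\right)}{-25 + 7 j}$ ($B{\left(j \right)} = - \frac{157}{j} + \frac{j}{\frac{1}{-5 + j} \left(-25 + 2 j + 5 j\right)} = - \frac{157}{j} + \frac{j}{\frac{1}{-5 + j} \left(-25 + 7 j\right)} = - \frac{157}{j} + j \frac{-5 + j}{-25 + 7 j} = - \frac{157}{j} + \frac{j \left(-5 + j\right)}{-25 + 7 j}$)
$\left(-123353 + v\right) \left(B{\left(-314 \right)} - 420805\right) = \left(-123353 + 153869\right) \left(\frac{3925 - -345086 + \left(-314\right)^{2} \left(-5 - 314\right)}{\left(-314\right) \left(-25 + 7 \left(-314\right)\right)} - 420805\right) = 30516 \left(- \frac{3925 + 345086 + 98596 \left(-319\right)}{314 \left(-25 - 2198\right)} - 420805\right) = 30516 \left(- \frac{3925 + 345086 - 31452124}{314 \left(-2223\right)} - 420805\right) = 30516 \left(\left(- \frac{1}{314}\right) \left(- \frac{1}{2223}\right) \left(-31103113\right) - 420805\right) = 30516 \left(- \frac{198109}{4446} - 420805\right) = 30516 \left(- \frac{1871097139}{4446}\right) = - \frac{9516400048954}{741}$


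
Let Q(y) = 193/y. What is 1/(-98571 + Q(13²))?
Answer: -169/16658306 ≈ -1.0145e-5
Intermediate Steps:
1/(-98571 + Q(13²)) = 1/(-98571 + 193/(13²)) = 1/(-98571 + 193/169) = 1/(-16658306/169) = -169/16658306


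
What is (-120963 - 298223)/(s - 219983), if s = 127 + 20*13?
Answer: 209593/109798 ≈ 1.9089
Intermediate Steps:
s = 387 (s = 127 + 260 = 387)
(-120963 - 298223)/(s - 219983) = (-120963 - 298223)/(387 - 219983) = -419186/(-219596) = -419186*(-1/219596) = 209593/109798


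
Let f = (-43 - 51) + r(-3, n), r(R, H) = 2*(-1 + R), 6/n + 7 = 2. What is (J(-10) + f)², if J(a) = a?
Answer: 12544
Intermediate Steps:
n = -6/5 (n = 6/(-7 + 2) = 6/(-5) = 6*(-⅕) = -6/5 ≈ -1.2000)
r(R, H) = -2 + 2*R
f = -102 (f = (-43 - 51) + (-2 + 2*(-3)) = -94 + (-2 - 6) = -94 - 8 = -102)
(J(-10) + f)² = (-10 - 102)² = (-112)² = 12544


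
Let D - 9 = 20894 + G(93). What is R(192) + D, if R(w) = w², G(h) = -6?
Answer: 57761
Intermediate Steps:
D = 20897 (D = 9 + (20894 - 6) = 9 + 20888 = 20897)
R(192) + D = 192² + 20897 = 36864 + 20897 = 57761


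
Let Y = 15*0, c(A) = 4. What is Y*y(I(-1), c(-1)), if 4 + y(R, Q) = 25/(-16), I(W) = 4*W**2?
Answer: 0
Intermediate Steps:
y(R, Q) = -89/16 (y(R, Q) = -4 + 25/(-16) = -4 + 25*(-1/16) = -4 - 25/16 = -89/16)
Y = 0
Y*y(I(-1), c(-1)) = 0*(-89/16) = 0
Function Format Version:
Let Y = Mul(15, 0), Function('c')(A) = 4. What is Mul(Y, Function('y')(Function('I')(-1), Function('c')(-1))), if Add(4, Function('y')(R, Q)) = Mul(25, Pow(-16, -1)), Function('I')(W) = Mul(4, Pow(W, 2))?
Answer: 0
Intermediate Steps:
Function('y')(R, Q) = Rational(-89, 16) (Function('y')(R, Q) = Add(-4, Mul(25, Pow(-16, -1))) = Add(-4, Mul(25, Rational(-1, 16))) = Add(-4, Rational(-25, 16)) = Rational(-89, 16))
Y = 0
Mul(Y, Function('y')(Function('I')(-1), Function('c')(-1))) = Mul(0, Rational(-89, 16)) = 0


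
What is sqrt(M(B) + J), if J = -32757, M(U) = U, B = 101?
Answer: 4*I*sqrt(2041) ≈ 180.71*I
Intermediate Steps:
sqrt(M(B) + J) = sqrt(101 - 32757) = sqrt(-32656) = 4*I*sqrt(2041)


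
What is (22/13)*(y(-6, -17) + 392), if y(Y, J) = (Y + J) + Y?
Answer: 7986/13 ≈ 614.31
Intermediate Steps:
y(Y, J) = J + 2*Y (y(Y, J) = (J + Y) + Y = J + 2*Y)
(22/13)*(y(-6, -17) + 392) = (22/13)*((-17 + 2*(-6)) + 392) = ((1/13)*22)*((-17 - 12) + 392) = 22*(-29 + 392)/13 = (22/13)*363 = 7986/13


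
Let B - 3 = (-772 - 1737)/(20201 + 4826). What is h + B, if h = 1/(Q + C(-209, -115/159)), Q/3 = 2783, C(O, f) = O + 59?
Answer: 595042855/205196373 ≈ 2.8999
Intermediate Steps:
C(O, f) = 59 + O
Q = 8349 (Q = 3*2783 = 8349)
h = 1/8199 (h = 1/(8349 + (59 - 209)) = 1/(8349 - 150) = 1/8199 ≈ 0.00012197)
B = 72572/25027 (B = 3 + (-772 - 1737)/(20201 + 4826) = 3 - 2509/25027 = 72572/25027 ≈ 2.8997)
h + B = 1/8199 + 72572/25027 = 595042855/205196373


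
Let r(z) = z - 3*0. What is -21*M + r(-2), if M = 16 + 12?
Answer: -590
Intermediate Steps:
r(z) = z (r(z) = z + 0 = z)
M = 28
-21*M + r(-2) = -21*28 - 2 = -588 - 2 = -590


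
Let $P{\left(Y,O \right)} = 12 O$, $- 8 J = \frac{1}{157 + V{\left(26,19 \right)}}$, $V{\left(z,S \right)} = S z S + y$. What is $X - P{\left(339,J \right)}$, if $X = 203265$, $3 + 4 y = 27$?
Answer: $\frac{1293984991}{6366} \approx 2.0327 \cdot 10^{5}$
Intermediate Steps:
$y = 6$ ($y = - \frac{3}{4} + \frac{1}{4} \cdot 27 = - \frac{3}{4} + \frac{27}{4} = 6$)
$V{\left(z,S \right)} = 6 + z S^{2}$ ($V{\left(z,S \right)} = S z S + 6 = z S^{2} + 6 = 6 + z S^{2}$)
$J = - \frac{1}{76392}$ ($J = - \frac{1}{8 \left(157 + \left(6 + 26 \cdot 19^{2}\right)\right)} = - \frac{1}{8 \left(157 + \left(6 + 26 \cdot 361\right)\right)} = - \frac{1}{8 \left(157 + \left(6 + 9386\right)\right)} = - \frac{1}{8 \left(157 + 9392\right)} = - \frac{1}{8 \cdot 9549} = \left(- \frac{1}{8}\right) \frac{1}{9549} = - \frac{1}{76392} \approx -1.309 \cdot 10^{-5}$)
$X - P{\left(339,J \right)} = 203265 - 12 \left(- \frac{1}{76392}\right) = 203265 - - \frac{1}{6366} = 203265 + \frac{1}{6366} = \frac{1293984991}{6366}$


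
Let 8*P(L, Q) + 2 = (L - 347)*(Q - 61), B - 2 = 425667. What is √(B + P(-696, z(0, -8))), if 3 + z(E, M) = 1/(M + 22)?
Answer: √6944055/4 ≈ 658.79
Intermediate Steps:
B = 425669 (B = 2 + 425667 = 425669)
z(E, M) = -3 + 1/(22 + M) (z(E, M) = -3 + 1/(M + 22) = -3 + 1/(22 + M))
P(L, Q) = -¼ + (-347 + L)*(-61 + Q)/8 (P(L, Q) = -¼ + ((L - 347)*(Q - 61))/8 = -¼ + ((-347 + L)*(-61 + Q))/8 = -¼ + (-347 + L)*(-61 + Q)/8)
√(B + P(-696, z(0, -8))) = √(425669 + (21165/8 - 347*(-65 - 3*(-8))/(8*(22 - 8)) - 61/8*(-696) + (⅛)*(-696)*((-65 - 3*(-8))/(22 - 8)))) = √(425669 + (21165/8 - 347*(-65 + 24)/(8*14) + 5307 + (⅛)*(-696)*((-65 + 24)/14))) = √(425669 + (21165/8 - 347*(-41)/112 + 5307 + (⅛)*(-696)*((1/14)*(-41)))) = √(425669 + (21165/8 - 347/8*(-41/14) + 5307 + (⅛)*(-696)*(-41/14))) = √(425669 + (21165/8 + 14227/112 + 5307 + 3567/14)) = √(425669 + 133351/16) = √(6944055/16) = √6944055/4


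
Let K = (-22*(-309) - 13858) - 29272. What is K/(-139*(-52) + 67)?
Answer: -36332/7295 ≈ -4.9804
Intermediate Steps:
K = -36332 (K = (6798 - 13858) - 29272 = -7060 - 29272 = -36332)
K/(-139*(-52) + 67) = -36332/(-139*(-52) + 67) = -36332/(7228 + 67) = -36332/7295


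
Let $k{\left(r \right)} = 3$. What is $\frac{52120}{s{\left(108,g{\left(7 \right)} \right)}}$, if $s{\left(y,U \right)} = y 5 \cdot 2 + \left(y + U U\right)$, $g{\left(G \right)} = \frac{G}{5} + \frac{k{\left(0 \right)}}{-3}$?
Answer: $\frac{162875}{3713} \approx 43.866$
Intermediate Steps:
$g{\left(G \right)} = -1 + \frac{G}{5}$ ($g{\left(G \right)} = \frac{G}{5} + \frac{3}{-3} = G \frac{1}{5} + 3 \left(- \frac{1}{3}\right) = \frac{G}{5} - 1 = -1 + \frac{G}{5}$)
$s{\left(y,U \right)} = U^{2} + 11 y$ ($s{\left(y,U \right)} = y 10 + \left(y + U^{2}\right) = 10 y + \left(y + U^{2}\right) = U^{2} + 11 y$)
$\frac{52120}{s{\left(108,g{\left(7 \right)} \right)}} = \frac{52120}{\left(-1 + \frac{1}{5} \cdot 7\right)^{2} + 11 \cdot 108} = \frac{52120}{\left(-1 + \frac{7}{5}\right)^{2} + 1188} = \frac{52120}{\left(\frac{2}{5}\right)^{2} + 1188} = \frac{52120}{\frac{4}{25} + 1188} = \frac{52120}{\frac{29704}{25}} = 52120 \cdot \frac{25}{29704} = \frac{162875}{3713}$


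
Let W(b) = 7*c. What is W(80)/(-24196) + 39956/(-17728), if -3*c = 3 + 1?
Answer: -181239359/80427504 ≈ -2.2534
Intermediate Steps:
c = -4/3 (c = -(3 + 1)/3 = -⅓*4 = -4/3 ≈ -1.3333)
W(b) = -28/3 (W(b) = 7*(-4/3) = -28/3)
W(80)/(-24196) + 39956/(-17728) = -28/3/(-24196) + 39956/(-17728) = -28/3*(-1/24196) + 39956*(-1/17728) = 7/18147 - 9989/4432 = -181239359/80427504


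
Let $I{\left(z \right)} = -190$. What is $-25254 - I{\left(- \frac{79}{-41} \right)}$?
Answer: $-25064$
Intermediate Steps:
$-25254 - I{\left(- \frac{79}{-41} \right)} = -25254 - -190 = -25254 + 190 = -25064$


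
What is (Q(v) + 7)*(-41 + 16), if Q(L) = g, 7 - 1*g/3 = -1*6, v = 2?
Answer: -1150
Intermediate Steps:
g = 39 (g = 21 - (-3)*6 = 21 - 3*(-6) = 21 + 18 = 39)
Q(L) = 39
(Q(v) + 7)*(-41 + 16) = (39 + 7)*(-41 + 16) = 46*(-25) = -1150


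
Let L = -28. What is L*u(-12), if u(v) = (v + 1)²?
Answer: -3388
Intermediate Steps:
u(v) = (1 + v)²
L*u(-12) = -28*(1 - 12)² = -28*(-11)² = -28*121 = -3388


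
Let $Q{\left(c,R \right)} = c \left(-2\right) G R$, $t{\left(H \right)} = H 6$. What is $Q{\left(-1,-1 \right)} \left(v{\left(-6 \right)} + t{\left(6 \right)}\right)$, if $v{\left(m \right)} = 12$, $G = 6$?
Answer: $-576$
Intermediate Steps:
$t{\left(H \right)} = 6 H$
$Q{\left(c,R \right)} = - 12 R c$ ($Q{\left(c,R \right)} = c \left(-2\right) 6 R = - 2 c 6 R = - 12 R c$)
$Q{\left(-1,-1 \right)} \left(v{\left(-6 \right)} + t{\left(6 \right)}\right) = \left(-12\right) \left(-1\right) \left(-1\right) \left(12 + 6 \cdot 6\right) = - 12 \left(12 + 36\right) = \left(-12\right) 48 = -576$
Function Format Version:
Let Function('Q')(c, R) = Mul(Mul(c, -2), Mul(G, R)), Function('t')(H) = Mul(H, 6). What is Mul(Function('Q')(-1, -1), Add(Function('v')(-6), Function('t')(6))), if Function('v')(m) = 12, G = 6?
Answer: -576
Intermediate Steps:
Function('t')(H) = Mul(6, H)
Function('Q')(c, R) = Mul(-12, R, c) (Function('Q')(c, R) = Mul(Mul(c, -2), Mul(6, R)) = Mul(Mul(-2, c), Mul(6, R)) = Mul(-12, R, c))
Mul(Function('Q')(-1, -1), Add(Function('v')(-6), Function('t')(6))) = Mul(Mul(-12, -1, -1), Add(12, Mul(6, 6))) = Mul(-12, Add(12, 36)) = Mul(-12, 48) = -576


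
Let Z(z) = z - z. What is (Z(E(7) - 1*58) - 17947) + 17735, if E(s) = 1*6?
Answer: -212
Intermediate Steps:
E(s) = 6
Z(z) = 0
(Z(E(7) - 1*58) - 17947) + 17735 = (0 - 17947) + 17735 = -17947 + 17735 = -212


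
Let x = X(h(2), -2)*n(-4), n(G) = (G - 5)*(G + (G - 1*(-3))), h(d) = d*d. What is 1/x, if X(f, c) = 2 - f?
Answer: -1/90 ≈ -0.011111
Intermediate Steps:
h(d) = d²
n(G) = (-5 + G)*(3 + 2*G) (n(G) = (-5 + G)*(G + (G + 3)) = (-5 + G)*(G + (3 + G)) = (-5 + G)*(3 + 2*G))
x = -90 (x = (2 - 1*2²)*(-15 - 7*(-4) + 2*(-4)²) = (2 - 1*4)*(-15 + 28 + 2*16) = (2 - 4)*(-15 + 28 + 32) = -2*45 = -90)
1/x = 1/(-90) = -1/90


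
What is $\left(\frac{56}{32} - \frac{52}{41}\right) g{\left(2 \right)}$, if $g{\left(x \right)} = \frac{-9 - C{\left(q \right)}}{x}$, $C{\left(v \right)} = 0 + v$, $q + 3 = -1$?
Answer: $- \frac{395}{328} \approx -1.2043$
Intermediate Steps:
$q = -4$ ($q = -3 - 1 = -4$)
$C{\left(v \right)} = v$
$g{\left(x \right)} = - \frac{5}{x}$ ($g{\left(x \right)} = \frac{-9 - -4}{x} = \frac{-9 + 4}{x} = - \frac{5}{x}$)
$\left(\frac{56}{32} - \frac{52}{41}\right) g{\left(2 \right)} = \left(\frac{56}{32} - \frac{52}{41}\right) \left(- \frac{5}{2}\right) = \left(56 \cdot \frac{1}{32} - \frac{52}{41}\right) \left(\left(-5\right) \frac{1}{2}\right) = \left(\frac{7}{4} - \frac{52}{41}\right) \left(- \frac{5}{2}\right) = \frac{79}{164} \left(- \frac{5}{2}\right) = - \frac{395}{328}$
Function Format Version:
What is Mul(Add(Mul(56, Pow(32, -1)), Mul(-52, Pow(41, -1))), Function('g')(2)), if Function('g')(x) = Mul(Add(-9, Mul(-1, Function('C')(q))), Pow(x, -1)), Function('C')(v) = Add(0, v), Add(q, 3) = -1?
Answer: Rational(-395, 328) ≈ -1.2043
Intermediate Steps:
q = -4 (q = Add(-3, -1) = -4)
Function('C')(v) = v
Function('g')(x) = Mul(-5, Pow(x, -1)) (Function('g')(x) = Mul(Add(-9, Mul(-1, -4)), Pow(x, -1)) = Mul(Add(-9, 4), Pow(x, -1)) = Mul(-5, Pow(x, -1)))
Mul(Add(Mul(56, Pow(32, -1)), Mul(-52, Pow(41, -1))), Function('g')(2)) = Mul(Add(Mul(56, Pow(32, -1)), Mul(-52, Pow(41, -1))), Mul(-5, Pow(2, -1))) = Mul(Add(Mul(56, Rational(1, 32)), Mul(-52, Rational(1, 41))), Mul(-5, Rational(1, 2))) = Mul(Add(Rational(7, 4), Rational(-52, 41)), Rational(-5, 2)) = Mul(Rational(79, 164), Rational(-5, 2)) = Rational(-395, 328)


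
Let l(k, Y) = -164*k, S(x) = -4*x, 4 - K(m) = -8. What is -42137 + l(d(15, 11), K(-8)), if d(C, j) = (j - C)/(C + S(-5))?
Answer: -1474139/35 ≈ -42118.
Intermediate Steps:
K(m) = 12 (K(m) = 4 - 1*(-8) = 4 + 8 = 12)
d(C, j) = (j - C)/(20 + C) (d(C, j) = (j - C)/(C - 4*(-5)) = (j - C)/(C + 20) = (j - C)/(20 + C))
-42137 + l(d(15, 11), K(-8)) = -42137 - 164*(11 - 1*15)/(20 + 15) = -42137 - 164*(11 - 15)/35 = -42137 - 164*(-4)/35 = -42137 - 164*(-4/35) = -42137 + 656/35 = -1474139/35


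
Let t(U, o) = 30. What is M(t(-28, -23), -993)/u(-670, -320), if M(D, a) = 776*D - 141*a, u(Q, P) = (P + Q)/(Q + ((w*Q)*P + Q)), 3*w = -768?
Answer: 298759457594/33 ≈ 9.0533e+9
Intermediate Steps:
w = -256 (w = (⅓)*(-768) = -256)
u(Q, P) = (P + Q)/(2*Q - 256*P*Q) (u(Q, P) = (P + Q)/(Q + ((-256*Q)*P + Q)) = (P + Q)/(Q + (-256*P*Q + Q)) = (P + Q)/(Q + (Q - 256*P*Q)) = (P + Q)/(2*Q - 256*P*Q))
M(D, a) = -141*a + 776*D
M(t(-28, -23), -993)/u(-670, -320) = (-141*(-993) + 776*30)/(((½)*(-320 - 670)/(-670*(1 - 128*(-320))))) = (140013 + 23280)/(((½)*(-1/670)*(-990)/(1 + 40960))) = 163293/(((½)*(-1/670)*(-990)/40961)) = 163293/(((½)*(-1/670)*(1/40961)*(-990))) = 163293/(99/5488774) = 163293*(5488774/99) = 298759457594/33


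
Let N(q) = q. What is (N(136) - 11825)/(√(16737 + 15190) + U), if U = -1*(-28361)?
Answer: -331511729/804314394 + 11689*√31927/804314394 ≈ -0.40957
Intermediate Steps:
U = 28361
(N(136) - 11825)/(√(16737 + 15190) + U) = (136 - 11825)/(√(16737 + 15190) + 28361) = -11689/(√31927 + 28361) = -11689/(28361 + √31927)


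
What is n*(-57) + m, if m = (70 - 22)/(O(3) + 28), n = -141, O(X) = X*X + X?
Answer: 40191/5 ≈ 8038.2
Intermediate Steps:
O(X) = X + X² (O(X) = X² + X = X + X²)
m = 6/5 (m = (70 - 22)/(3*(1 + 3) + 28) = 48/(3*4 + 28) = 48/(12 + 28) = 48/40 = 48*(1/40) = 6/5 ≈ 1.2000)
n*(-57) + m = -141*(-57) + 6/5 = 8037 + 6/5 = 40191/5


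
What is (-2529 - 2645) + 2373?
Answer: -2801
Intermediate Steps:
(-2529 - 2645) + 2373 = -5174 + 2373 = -2801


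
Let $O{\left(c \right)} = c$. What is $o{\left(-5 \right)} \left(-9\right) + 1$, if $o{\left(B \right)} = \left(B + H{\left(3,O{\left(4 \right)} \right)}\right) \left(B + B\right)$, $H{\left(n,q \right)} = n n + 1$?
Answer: $451$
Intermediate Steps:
$H{\left(n,q \right)} = 1 + n^{2}$ ($H{\left(n,q \right)} = n^{2} + 1 = 1 + n^{2}$)
$o{\left(B \right)} = 2 B \left(10 + B\right)$ ($o{\left(B \right)} = \left(B + \left(1 + 3^{2}\right)\right) \left(B + B\right) = \left(B + \left(1 + 9\right)\right) 2 B = \left(B + 10\right) 2 B = \left(10 + B\right) 2 B = 2 B \left(10 + B\right)$)
$o{\left(-5 \right)} \left(-9\right) + 1 = 2 \left(-5\right) \left(10 - 5\right) \left(-9\right) + 1 = 2 \left(-5\right) 5 \left(-9\right) + 1 = \left(-50\right) \left(-9\right) + 1 = 450 + 1 = 451$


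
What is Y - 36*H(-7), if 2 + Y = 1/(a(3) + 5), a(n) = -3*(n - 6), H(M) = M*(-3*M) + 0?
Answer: 74061/14 ≈ 5290.1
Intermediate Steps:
H(M) = -3*M² (H(M) = -3*M² + 0 = -3*M²)
a(n) = 18 - 3*n (a(n) = -3*(-6 + n) = 18 - 3*n)
Y = -27/14 (Y = -2 + 1/((18 - 3*3) + 5) = -2 + 1/((18 - 9) + 5) = -2 + 1/(9 + 5) = -2 + 1/14 = -27/14 ≈ -1.9286)
Y - 36*H(-7) = -27/14 - (-108)*(-7)² = -27/14 - (-108)*49 = -27/14 - 36*(-147) = -27/14 + 5292 = 74061/14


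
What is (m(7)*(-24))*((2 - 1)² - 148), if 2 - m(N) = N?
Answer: -17640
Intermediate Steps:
m(N) = 2 - N
(m(7)*(-24))*((2 - 1)² - 148) = ((2 - 1*7)*(-24))*((2 - 1)² - 148) = ((2 - 7)*(-24))*(1² - 148) = (-5*(-24))*(1 - 148) = 120*(-147) = -17640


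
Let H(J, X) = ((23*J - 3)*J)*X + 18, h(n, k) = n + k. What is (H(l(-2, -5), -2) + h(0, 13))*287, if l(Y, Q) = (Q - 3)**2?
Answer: -53956287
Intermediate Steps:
l(Y, Q) = (-3 + Q)**2
h(n, k) = k + n
H(J, X) = 18 + J*X*(-3 + 23*J) (H(J, X) = ((-3 + 23*J)*J)*X + 18 = (J*(-3 + 23*J))*X + 18 = J*X*(-3 + 23*J) + 18 = 18 + J*X*(-3 + 23*J))
(H(l(-2, -5), -2) + h(0, 13))*287 = ((18 - 3*(-3 - 5)**2*(-2) + 23*(-2)*((-3 - 5)**2)**2) + (13 + 0))*287 = ((18 - 3*(-8)**2*(-2) + 23*(-2)*((-8)**2)**2) + 13)*287 = ((18 - 3*64*(-2) + 23*(-2)*64**2) + 13)*287 = ((18 + 384 + 23*(-2)*4096) + 13)*287 = ((18 + 384 - 188416) + 13)*287 = (-188014 + 13)*287 = -188001*287 = -53956287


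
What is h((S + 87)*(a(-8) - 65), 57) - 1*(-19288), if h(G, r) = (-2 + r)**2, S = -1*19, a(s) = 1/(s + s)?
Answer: 22313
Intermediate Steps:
a(s) = 1/(2*s)
S = -19
h((S + 87)*(a(-8) - 65), 57) - 1*(-19288) = (-2 + 57)**2 - 1*(-19288) = 55**2 + 19288 = 3025 + 19288 = 22313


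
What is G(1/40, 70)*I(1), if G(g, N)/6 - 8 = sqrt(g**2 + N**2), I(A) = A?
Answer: 48 + 3*sqrt(7840001)/20 ≈ 468.00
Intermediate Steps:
G(g, N) = 48 + 6*sqrt(N**2 + g**2) (G(g, N) = 48 + 6*sqrt(g**2 + N**2) = 48 + 6*sqrt(N**2 + g**2))
G(1/40, 70)*I(1) = (48 + 6*sqrt(70**2 + (1/40)**2))*1 = (48 + 6*sqrt(4900 + (1/40)**2))*1 = (48 + 6*sqrt(4900 + 1/1600))*1 = (48 + 6*sqrt(7840001/1600))*1 = (48 + 6*(sqrt(7840001)/40))*1 = (48 + 3*sqrt(7840001)/20)*1 = 48 + 3*sqrt(7840001)/20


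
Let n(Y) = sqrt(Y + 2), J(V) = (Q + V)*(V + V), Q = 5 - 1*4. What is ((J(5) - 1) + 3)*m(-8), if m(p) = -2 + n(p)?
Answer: -124 + 62*I*sqrt(6) ≈ -124.0 + 151.87*I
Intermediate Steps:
Q = 1 (Q = 5 - 4 = 1)
J(V) = 2*V*(1 + V) (J(V) = (1 + V)*(V + V) = (1 + V)*(2*V) = 2*V*(1 + V))
n(Y) = sqrt(2 + Y)
m(p) = -2 + sqrt(2 + p)
((J(5) - 1) + 3)*m(-8) = ((2*5*(1 + 5) - 1) + 3)*(-2 + sqrt(2 - 8)) = ((2*5*6 - 1) + 3)*(-2 + sqrt(-6)) = ((60 - 1) + 3)*(-2 + I*sqrt(6)) = (59 + 3)*(-2 + I*sqrt(6)) = 62*(-2 + I*sqrt(6)) = -124 + 62*I*sqrt(6)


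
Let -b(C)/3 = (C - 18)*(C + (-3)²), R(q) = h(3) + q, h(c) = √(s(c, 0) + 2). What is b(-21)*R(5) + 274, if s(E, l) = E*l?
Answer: -6746 - 1404*√2 ≈ -8731.6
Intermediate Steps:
h(c) = √2 (h(c) = √(c*0 + 2) = √(0 + 2) = √2)
R(q) = q + √2 (R(q) = √2 + q = q + √2)
b(C) = -3*(-18 + C)*(9 + C) (b(C) = -3*(C - 18)*(C + (-3)²) = -3*(-18 + C)*(C + 9) = -3*(-18 + C)*(9 + C))
b(-21)*R(5) + 274 = (486 - 3*(-21)² + 27*(-21))*(5 + √2) + 274 = (486 - 3*441 - 567)*(5 + √2) + 274 = (486 - 1323 - 567)*(5 + √2) + 274 = -1404*(5 + √2) + 274 = (-7020 - 1404*√2) + 274 = -6746 - 1404*√2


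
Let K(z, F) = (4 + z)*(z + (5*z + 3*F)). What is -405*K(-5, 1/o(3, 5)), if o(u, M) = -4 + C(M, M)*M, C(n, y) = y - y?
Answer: -49815/4 ≈ -12454.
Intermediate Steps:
C(n, y) = 0
o(u, M) = -4 (o(u, M) = -4 + 0*M = -4 + 0 = -4)
K(z, F) = (4 + z)*(3*F + 6*z) (K(z, F) = (4 + z)*(z + (3*F + 5*z)) = (4 + z)*(3*F + 6*z))
-405*K(-5, 1/o(3, 5)) = -405*(6*(-5)² + 12/(-4) + 24*(-5) + 3*(-5)/(-4)) = -405*(6*25 + 12*(-¼) - 120 + 3*(-¼)*(-5)) = -405*(150 - 3 - 120 + 15/4) = -405*123/4 = -49815/4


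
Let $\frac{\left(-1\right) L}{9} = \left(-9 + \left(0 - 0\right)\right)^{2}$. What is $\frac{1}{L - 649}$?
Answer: $- \frac{1}{1378} \approx -0.00072569$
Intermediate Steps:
$L = -729$ ($L = - 9 \left(-9 + \left(0 - 0\right)\right)^{2} = - 9 \left(-9 + \left(0 + 0\right)\right)^{2} = - 9 \left(-9 + 0\right)^{2} = - 9 \left(-9\right)^{2} = \left(-9\right) 81 = -729$)
$\frac{1}{L - 649} = \frac{1}{-729 - 649} = \frac{1}{-1378} = - \frac{1}{1378}$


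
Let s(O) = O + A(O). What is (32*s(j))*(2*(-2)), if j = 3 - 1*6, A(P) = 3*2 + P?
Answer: 0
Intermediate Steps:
A(P) = 6 + P
j = -3 (j = 3 - 6 = -3)
s(O) = 6 + 2*O (s(O) = O + (6 + O) = 6 + 2*O)
(32*s(j))*(2*(-2)) = (32*(6 + 2*(-3)))*(2*(-2)) = (32*(6 - 6))*(-4) = (32*0)*(-4) = 0*(-4) = 0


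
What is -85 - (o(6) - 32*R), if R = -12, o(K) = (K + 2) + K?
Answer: -483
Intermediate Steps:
o(K) = 2 + 2*K (o(K) = (2 + K) + K = 2 + 2*K)
-85 - (o(6) - 32*R) = -85 - ((2 + 2*6) - 32*(-12)) = -85 - ((2 + 12) + 384) = -85 - (14 + 384) = -85 - 1*398 = -85 - 398 = -483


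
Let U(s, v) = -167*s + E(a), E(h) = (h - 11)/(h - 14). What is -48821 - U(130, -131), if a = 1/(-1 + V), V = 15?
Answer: -1762266/65 ≈ -27112.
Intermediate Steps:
a = 1/14 (a = 1/(-1 + 15) = 1/14 ≈ 0.071429)
E(h) = (-11 + h)/(-14 + h)
U(s, v) = 51/65 - 167*s (U(s, v) = -167*s + (-11 + 1/14)/(-14 + 1/14) = -167*s - 153/14/(-195/14) = -167*s - 14/195*(-153/14) = -167*s + 51/65 = 51/65 - 167*s)
-48821 - U(130, -131) = -48821 - (51/65 - 167*130) = -48821 - (51/65 - 21710) = -48821 - 1*(-1411099/65) = -48821 + 1411099/65 = -1762266/65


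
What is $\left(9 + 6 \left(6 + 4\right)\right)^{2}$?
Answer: $4761$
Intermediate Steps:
$\left(9 + 6 \left(6 + 4\right)\right)^{2} = \left(9 + 6 \cdot 10\right)^{2} = \left(9 + 60\right)^{2} = 69^{2} = 4761$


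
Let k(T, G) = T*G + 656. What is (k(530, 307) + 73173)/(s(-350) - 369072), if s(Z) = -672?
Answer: -236539/369744 ≈ -0.63974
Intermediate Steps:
k(T, G) = 656 + G*T (k(T, G) = G*T + 656 = 656 + G*T)
(k(530, 307) + 73173)/(s(-350) - 369072) = ((656 + 307*530) + 73173)/(-672 - 369072) = ((656 + 162710) + 73173)/(-369744) = (163366 + 73173)*(-1/369744) = 236539*(-1/369744) = -236539/369744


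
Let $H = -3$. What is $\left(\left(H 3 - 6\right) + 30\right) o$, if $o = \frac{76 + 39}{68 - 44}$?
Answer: $\frac{575}{8} \approx 71.875$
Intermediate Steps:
$o = \frac{115}{24} \approx 4.7917$
$\left(\left(H 3 - 6\right) + 30\right) o = \left(\left(\left(-3\right) 3 - 6\right) + 30\right) \frac{115}{24} = \left(\left(-9 - 6\right) + 30\right) \frac{115}{24} = \left(-15 + 30\right) \frac{115}{24} = 15 \cdot \frac{115}{24} = \frac{575}{8}$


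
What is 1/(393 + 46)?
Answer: 1/439 ≈ 0.0022779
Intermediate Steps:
1/(393 + 46) = 1/439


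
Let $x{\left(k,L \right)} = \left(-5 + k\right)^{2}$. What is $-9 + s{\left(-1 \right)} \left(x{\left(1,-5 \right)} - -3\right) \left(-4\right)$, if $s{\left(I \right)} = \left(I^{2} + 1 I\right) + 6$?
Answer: $-465$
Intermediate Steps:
$s{\left(I \right)} = 6 + I + I^{2}$ ($s{\left(I \right)} = \left(I^{2} + I\right) + 6 = \left(I + I^{2}\right) + 6 = 6 + I + I^{2}$)
$-9 + s{\left(-1 \right)} \left(x{\left(1,-5 \right)} - -3\right) \left(-4\right) = -9 + \left(6 - 1 + \left(-1\right)^{2}\right) \left(\left(-5 + 1\right)^{2} - -3\right) \left(-4\right) = -9 + \left(6 - 1 + 1\right) \left(\left(-4\right)^{2} + 3\right) \left(-4\right) = -9 + 6 \left(16 + 3\right) \left(-4\right) = -9 + 6 \cdot 19 \left(-4\right) = -9 + 114 \left(-4\right) = -9 - 456 = -465$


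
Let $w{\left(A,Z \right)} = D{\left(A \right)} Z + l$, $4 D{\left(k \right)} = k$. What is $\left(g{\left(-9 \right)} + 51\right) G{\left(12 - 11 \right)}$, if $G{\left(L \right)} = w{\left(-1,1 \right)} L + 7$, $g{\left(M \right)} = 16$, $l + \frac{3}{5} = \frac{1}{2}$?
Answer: $\frac{8911}{20} \approx 445.55$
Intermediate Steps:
$D{\left(k \right)} = \frac{k}{4}$
$l = - \frac{1}{10}$ ($l = - \frac{3}{5} + \frac{1}{2} = - \frac{1}{10} \approx -0.1$)
$w{\left(A,Z \right)} = - \frac{1}{10} + \frac{A Z}{4}$ ($w{\left(A,Z \right)} = \frac{A}{4} Z - \frac{1}{10} = \frac{A Z}{4} - \frac{1}{10} = - \frac{1}{10} + \frac{A Z}{4}$)
$G{\left(L \right)} = 7 - \frac{7 L}{20}$ ($G{\left(L \right)} = \left(- \frac{1}{10} + \frac{1}{4} \left(-1\right) 1\right) L + 7 = \left(- \frac{1}{10} - \frac{1}{4}\right) L + 7 = - \frac{7 L}{20} + 7 = 7 - \frac{7 L}{20}$)
$\left(g{\left(-9 \right)} + 51\right) G{\left(12 - 11 \right)} = \left(16 + 51\right) \left(7 - \frac{7 \left(12 - 11\right)}{20}\right) = 67 \left(7 - \frac{7 \left(12 - 11\right)}{20}\right) = 67 \left(7 - \frac{7}{20}\right) = 67 \cdot \frac{133}{20} = \frac{8911}{20}$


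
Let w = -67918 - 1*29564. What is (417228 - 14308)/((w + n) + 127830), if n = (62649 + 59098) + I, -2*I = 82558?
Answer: 50365/13852 ≈ 3.6359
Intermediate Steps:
I = -41279 (I = -½*82558 = -41279)
w = -97482 (w = -67918 - 29564 = -97482)
n = 80468 (n = (62649 + 59098) - 41279 = 121747 - 41279 = 80468)
(417228 - 14308)/((w + n) + 127830) = (417228 - 14308)/((-97482 + 80468) + 127830) = 402920/(-17014 + 127830) = 402920/110816 = 402920*(1/110816) = 50365/13852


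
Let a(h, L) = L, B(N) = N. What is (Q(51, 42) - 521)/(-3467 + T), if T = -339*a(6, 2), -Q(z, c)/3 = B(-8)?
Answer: 497/4145 ≈ 0.11990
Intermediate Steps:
Q(z, c) = 24 (Q(z, c) = -3*(-8) = 24)
T = -678 (T = -339*2 = -678)
(Q(51, 42) - 521)/(-3467 + T) = (24 - 521)/(-3467 - 678) = -497/(-4145) = -497*(-1/4145) = 497/4145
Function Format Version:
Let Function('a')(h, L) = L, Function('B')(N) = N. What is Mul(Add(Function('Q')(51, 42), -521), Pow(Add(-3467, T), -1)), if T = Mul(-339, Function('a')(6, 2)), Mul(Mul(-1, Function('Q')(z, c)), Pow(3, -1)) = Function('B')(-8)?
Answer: Rational(497, 4145) ≈ 0.11990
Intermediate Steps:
Function('Q')(z, c) = 24 (Function('Q')(z, c) = Mul(-3, -8) = 24)
T = -678 (T = Mul(-339, 2) = -678)
Mul(Add(Function('Q')(51, 42), -521), Pow(Add(-3467, T), -1)) = Mul(Add(24, -521), Pow(Add(-3467, -678), -1)) = Mul(-497, Pow(-4145, -1)) = Mul(-497, Rational(-1, 4145)) = Rational(497, 4145)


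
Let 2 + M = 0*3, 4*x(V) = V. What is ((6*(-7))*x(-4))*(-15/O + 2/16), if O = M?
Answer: 1281/4 ≈ 320.25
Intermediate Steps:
x(V) = V/4
M = -2 (M = -2 + 0*3 = -2 + 0 = -2)
O = -2
((6*(-7))*x(-4))*(-15/O + 2/16) = ((6*(-7))*((1/4)*(-4)))*(-15/(-2) + 2/16) = (-42*(-1))*(-15*(-1/2) + 2*(1/16)) = 42*(15/2 + 1/8) = 42*(61/8) = 1281/4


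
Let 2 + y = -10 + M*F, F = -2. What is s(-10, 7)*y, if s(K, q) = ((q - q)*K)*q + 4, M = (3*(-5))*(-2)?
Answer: -288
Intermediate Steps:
M = 30 (M = -15*(-2) = 30)
s(K, q) = 4 (s(K, q) = (0*K)*q + 4 = 0*q + 4 = 0 + 4 = 4)
y = -72 (y = -2 + (-10 + 30*(-2)) = -2 + (-10 - 60) = -2 - 70 = -72)
s(-10, 7)*y = 4*(-72) = -288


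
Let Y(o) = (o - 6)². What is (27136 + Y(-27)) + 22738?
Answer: 50963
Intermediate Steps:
Y(o) = (-6 + o)²
(27136 + Y(-27)) + 22738 = (27136 + (-6 - 27)²) + 22738 = (27136 + (-33)²) + 22738 = (27136 + 1089) + 22738 = 28225 + 22738 = 50963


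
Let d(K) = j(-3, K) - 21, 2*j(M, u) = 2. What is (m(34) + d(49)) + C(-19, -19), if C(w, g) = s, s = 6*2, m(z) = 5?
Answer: -3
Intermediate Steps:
s = 12
j(M, u) = 1 (j(M, u) = (½)*2 = 1)
C(w, g) = 12
d(K) = -20 (d(K) = 1 - 21 = -20)
(m(34) + d(49)) + C(-19, -19) = (5 - 20) + 12 = -15 + 12 = -3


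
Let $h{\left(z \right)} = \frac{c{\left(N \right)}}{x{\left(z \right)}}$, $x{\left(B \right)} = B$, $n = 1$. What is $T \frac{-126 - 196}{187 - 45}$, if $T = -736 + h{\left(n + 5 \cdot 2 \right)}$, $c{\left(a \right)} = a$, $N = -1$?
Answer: $\frac{1303617}{781} \approx 1669.2$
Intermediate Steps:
$h{\left(z \right)} = - \frac{1}{z}$
$T = - \frac{8097}{11}$ ($T = -736 - \frac{1}{1 + 5 \cdot 2} = -736 - \frac{1}{1 + 10} = -736 - \frac{1}{11} = - \frac{8097}{11} \approx -736.09$)
$T \frac{-126 - 196}{187 - 45} = - \frac{8097 \frac{-126 - 196}{187 - 45}}{11} = - \frac{8097 \left(- \frac{322}{142}\right)}{11} = - \frac{8097 \left(\left(-322\right) \frac{1}{142}\right)}{11} = \left(- \frac{8097}{11}\right) \left(- \frac{161}{71}\right) = \frac{1303617}{781}$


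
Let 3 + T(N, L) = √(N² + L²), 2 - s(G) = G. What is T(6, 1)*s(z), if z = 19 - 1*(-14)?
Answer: 93 - 31*√37 ≈ -95.566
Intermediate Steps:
z = 33 (z = 19 + 14 = 33)
s(G) = 2 - G
T(N, L) = -3 + √(L² + N²) (T(N, L) = -3 + √(N² + L²) = -3 + √(L² + N²))
T(6, 1)*s(z) = (-3 + √(1² + 6²))*(2 - 1*33) = (-3 + √(1 + 36))*(2 - 33) = (-3 + √37)*(-31) = 93 - 31*√37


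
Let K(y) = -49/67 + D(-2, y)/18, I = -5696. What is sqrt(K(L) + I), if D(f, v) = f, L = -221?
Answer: 2*I*sqrt(57539533)/201 ≈ 75.477*I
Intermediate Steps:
K(y) = -508/603 (K(y) = -49/67 - 2/18 = -49*1/67 - 2*1/18 = -49/67 - 1/9 = -508/603)
sqrt(K(L) + I) = sqrt(-508/603 - 5696) = sqrt(-3435196/603) = 2*I*sqrt(57539533)/201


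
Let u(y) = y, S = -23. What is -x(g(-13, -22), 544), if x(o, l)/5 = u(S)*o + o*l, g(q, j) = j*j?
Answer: -1260820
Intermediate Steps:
g(q, j) = j**2
x(o, l) = -115*o + 5*l*o (x(o, l) = 5*(-23*o + o*l) = 5*(-23*o + l*o) = -115*o + 5*l*o)
-x(g(-13, -22), 544) = -5*(-22)**2*(-23 + 544) = -5*484*521 = -1*1260820 = -1260820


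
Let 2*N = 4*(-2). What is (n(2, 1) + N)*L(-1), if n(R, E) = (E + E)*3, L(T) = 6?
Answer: 12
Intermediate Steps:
n(R, E) = 6*E (n(R, E) = (2*E)*3 = 6*E)
N = -4 (N = (4*(-2))/2 = (1/2)*(-8) = -4)
(n(2, 1) + N)*L(-1) = (6*1 - 4)*6 = (6 - 4)*6 = 2*6 = 12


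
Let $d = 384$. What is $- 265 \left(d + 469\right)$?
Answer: $-226045$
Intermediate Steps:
$- 265 \left(d + 469\right) = - 265 \left(384 + 469\right) = \left(-265\right) 853 = -226045$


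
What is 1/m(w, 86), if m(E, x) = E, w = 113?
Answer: 1/113 ≈ 0.0088496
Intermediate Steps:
1/m(w, 86) = 1/113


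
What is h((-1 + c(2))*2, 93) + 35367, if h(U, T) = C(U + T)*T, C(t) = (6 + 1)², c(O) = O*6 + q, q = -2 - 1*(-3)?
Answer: 39924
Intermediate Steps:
q = 1 (q = -2 + 3 = 1)
c(O) = 1 + 6*O (c(O) = O*6 + 1 = 6*O + 1 = 1 + 6*O)
C(t) = 49 (C(t) = 7² = 49)
h(U, T) = 49*T
h((-1 + c(2))*2, 93) + 35367 = 49*93 + 35367 = 4557 + 35367 = 39924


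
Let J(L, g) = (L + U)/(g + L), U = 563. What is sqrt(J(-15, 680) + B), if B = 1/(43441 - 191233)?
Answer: sqrt(497485592399355)/24570420 ≈ 0.90777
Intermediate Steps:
J(L, g) = (563 + L)/(L + g) (J(L, g) = (L + 563)/(g + L) = (563 + L)/(L + g))
B = -1/147792 (B = 1/(-147792) = -1/147792 ≈ -6.7663e-6)
sqrt(J(-15, 680) + B) = sqrt((563 - 15)/(-15 + 680) - 1/147792) = sqrt(548/665 - 1/147792) = sqrt(80989351/98281680) = sqrt(497485592399355)/24570420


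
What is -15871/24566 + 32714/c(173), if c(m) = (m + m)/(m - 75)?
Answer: 227608141/24566 ≈ 9265.2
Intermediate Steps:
c(m) = 2*m/(-75 + m) (c(m) = (2*m)/(-75 + m) = 2*m/(-75 + m))
-15871/24566 + 32714/c(173) = -15871/24566 + 32714/((2*173/(-75 + 173))) = -15871*1/24566 + 32714/((2*173/98)) = -15871/24566 + 32714/((2*173*(1/98))) = -15871/24566 + 32714/(173/49) = -15871/24566 + 32714*(49/173) = -15871/24566 + 1602986/173 = 227608141/24566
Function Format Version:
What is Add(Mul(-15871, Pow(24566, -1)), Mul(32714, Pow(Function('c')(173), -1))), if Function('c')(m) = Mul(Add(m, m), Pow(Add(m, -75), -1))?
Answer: Rational(227608141, 24566) ≈ 9265.2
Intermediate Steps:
Function('c')(m) = Mul(2, m, Pow(Add(-75, m), -1)) (Function('c')(m) = Mul(Mul(2, m), Pow(Add(-75, m), -1)) = Mul(2, m, Pow(Add(-75, m), -1)))
Add(Mul(-15871, Pow(24566, -1)), Mul(32714, Pow(Function('c')(173), -1))) = Add(Mul(-15871, Pow(24566, -1)), Mul(32714, Pow(Mul(2, 173, Pow(Add(-75, 173), -1)), -1))) = Add(Mul(-15871, Rational(1, 24566)), Mul(32714, Pow(Mul(2, 173, Pow(98, -1)), -1))) = Add(Rational(-15871, 24566), Mul(32714, Pow(Mul(2, 173, Rational(1, 98)), -1))) = Add(Rational(-15871, 24566), Mul(32714, Pow(Rational(173, 49), -1))) = Add(Rational(-15871, 24566), Mul(32714, Rational(49, 173))) = Add(Rational(-15871, 24566), Rational(1602986, 173)) = Rational(227608141, 24566)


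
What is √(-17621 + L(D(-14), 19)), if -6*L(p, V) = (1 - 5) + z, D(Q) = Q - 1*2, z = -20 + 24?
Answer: I*√17621 ≈ 132.74*I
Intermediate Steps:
z = 4
D(Q) = -2 + Q (D(Q) = Q - 2 = -2 + Q)
L(p, V) = 0 (L(p, V) = -((1 - 5) + 4)/6 = -(-4 + 4)/6 = -⅙*0 = 0)
√(-17621 + L(D(-14), 19)) = √(-17621 + 0) = √(-17621) = I*√17621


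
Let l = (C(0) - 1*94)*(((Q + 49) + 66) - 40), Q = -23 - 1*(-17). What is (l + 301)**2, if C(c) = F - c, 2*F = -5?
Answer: 161671225/4 ≈ 4.0418e+7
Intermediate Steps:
Q = -6 (Q = -23 + 17 = -6)
F = -5/2 (F = (1/2)*(-5) = -5/2 ≈ -2.5000)
C(c) = -5/2 - c
l = -13317/2 (l = ((-5/2 - 1*0) - 1*94)*(((-6 + 49) + 66) - 40) = ((-5/2 + 0) - 94)*((43 + 66) - 40) = (-5/2 - 94)*(109 - 40) = -193/2*69 = -13317/2 ≈ -6658.5)
(l + 301)**2 = (-13317/2 + 301)**2 = (-12715/2)**2 = 161671225/4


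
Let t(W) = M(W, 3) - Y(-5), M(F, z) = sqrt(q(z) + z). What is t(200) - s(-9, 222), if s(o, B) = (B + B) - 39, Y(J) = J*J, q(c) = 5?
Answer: -430 + 2*sqrt(2) ≈ -427.17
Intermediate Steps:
Y(J) = J**2
M(F, z) = sqrt(5 + z)
s(o, B) = -39 + 2*B (s(o, B) = 2*B - 39 = -39 + 2*B)
t(W) = -25 + 2*sqrt(2) (t(W) = sqrt(5 + 3) - 1*(-5)**2 = sqrt(8) - 1*25 = 2*sqrt(2) - 25 = -25 + 2*sqrt(2))
t(200) - s(-9, 222) = (-25 + 2*sqrt(2)) - (-39 + 2*222) = (-25 + 2*sqrt(2)) - (-39 + 444) = (-25 + 2*sqrt(2)) - 1*405 = (-25 + 2*sqrt(2)) - 405 = -430 + 2*sqrt(2)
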